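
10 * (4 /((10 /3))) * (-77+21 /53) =-48720 /53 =-919.25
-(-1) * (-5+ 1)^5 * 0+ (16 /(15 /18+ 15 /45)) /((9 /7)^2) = 224 /27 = 8.30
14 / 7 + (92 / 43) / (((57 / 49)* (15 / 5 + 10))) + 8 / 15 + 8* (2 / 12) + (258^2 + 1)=10605441533 / 159315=66569.01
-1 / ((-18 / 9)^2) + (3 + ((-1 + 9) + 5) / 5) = 107 / 20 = 5.35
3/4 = 0.75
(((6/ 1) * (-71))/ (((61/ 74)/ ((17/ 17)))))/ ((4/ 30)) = -236430/ 61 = -3875.90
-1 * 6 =-6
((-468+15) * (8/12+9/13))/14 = -8003/182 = -43.97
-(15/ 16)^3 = -0.82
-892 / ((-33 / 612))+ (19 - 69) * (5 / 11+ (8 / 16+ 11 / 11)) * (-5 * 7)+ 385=20348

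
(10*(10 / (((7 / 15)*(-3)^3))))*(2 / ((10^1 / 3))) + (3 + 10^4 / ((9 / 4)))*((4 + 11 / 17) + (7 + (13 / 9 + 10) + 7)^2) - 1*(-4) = 251580516248 / 86751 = 2900030.16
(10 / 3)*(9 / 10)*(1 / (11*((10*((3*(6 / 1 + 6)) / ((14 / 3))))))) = 7 / 1980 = 0.00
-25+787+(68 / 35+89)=29853 / 35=852.94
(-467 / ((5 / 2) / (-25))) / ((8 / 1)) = 2335 / 4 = 583.75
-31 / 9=-3.44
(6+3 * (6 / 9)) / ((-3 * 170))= -4 / 255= -0.02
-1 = -1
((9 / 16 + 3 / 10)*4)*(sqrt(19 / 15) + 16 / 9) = 23*sqrt(285) / 100 + 92 / 15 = 10.02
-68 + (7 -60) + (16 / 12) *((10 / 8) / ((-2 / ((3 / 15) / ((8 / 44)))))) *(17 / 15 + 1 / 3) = -11011 / 90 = -122.34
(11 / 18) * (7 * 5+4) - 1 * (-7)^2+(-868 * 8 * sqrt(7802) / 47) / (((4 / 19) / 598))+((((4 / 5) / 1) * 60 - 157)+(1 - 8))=-19724432 * sqrt(7802) / 47 - 847 / 6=-37069034.52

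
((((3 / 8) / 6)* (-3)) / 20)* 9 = -27 / 320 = -0.08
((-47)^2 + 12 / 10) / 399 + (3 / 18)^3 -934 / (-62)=91766327 / 4452840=20.61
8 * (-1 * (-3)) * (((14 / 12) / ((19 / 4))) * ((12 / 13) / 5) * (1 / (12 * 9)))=112 / 11115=0.01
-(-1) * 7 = 7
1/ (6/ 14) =7/ 3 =2.33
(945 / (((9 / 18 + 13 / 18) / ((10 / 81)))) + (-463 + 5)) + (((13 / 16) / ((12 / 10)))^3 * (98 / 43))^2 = -1440985307368163413 / 3980127671156736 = -362.04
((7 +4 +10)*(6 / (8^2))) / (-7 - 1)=-63 / 256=-0.25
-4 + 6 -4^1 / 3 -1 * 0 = 2 / 3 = 0.67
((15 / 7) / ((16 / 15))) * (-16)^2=3600 / 7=514.29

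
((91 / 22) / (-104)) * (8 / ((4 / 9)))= -63 / 88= -0.72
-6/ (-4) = 3/ 2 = 1.50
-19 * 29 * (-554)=305254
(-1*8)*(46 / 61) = -368 / 61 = -6.03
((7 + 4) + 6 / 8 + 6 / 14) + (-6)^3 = -5707 / 28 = -203.82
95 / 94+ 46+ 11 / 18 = 20144 / 423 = 47.62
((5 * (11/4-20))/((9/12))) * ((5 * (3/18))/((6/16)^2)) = -18400/27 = -681.48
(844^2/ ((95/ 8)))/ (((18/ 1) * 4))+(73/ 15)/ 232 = 165266113/ 198360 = 833.16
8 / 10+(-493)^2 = 1215249 / 5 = 243049.80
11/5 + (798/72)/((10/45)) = 2083/40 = 52.08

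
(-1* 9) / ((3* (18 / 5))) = -5 / 6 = -0.83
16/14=8/7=1.14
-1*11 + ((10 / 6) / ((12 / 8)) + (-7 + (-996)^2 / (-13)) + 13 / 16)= -142880399 / 1872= -76325.00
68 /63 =1.08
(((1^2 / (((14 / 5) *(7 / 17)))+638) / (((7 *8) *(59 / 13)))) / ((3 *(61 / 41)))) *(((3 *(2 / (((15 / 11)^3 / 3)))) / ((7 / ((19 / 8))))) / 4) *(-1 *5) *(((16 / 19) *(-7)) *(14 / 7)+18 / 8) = 1288071673603 / 79637289984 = 16.17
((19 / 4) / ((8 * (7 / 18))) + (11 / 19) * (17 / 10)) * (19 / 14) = 26717 / 7840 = 3.41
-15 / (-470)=3 / 94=0.03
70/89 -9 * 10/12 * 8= -5270/89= -59.21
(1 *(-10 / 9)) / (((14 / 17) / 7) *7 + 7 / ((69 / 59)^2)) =-89930 / 480893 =-0.19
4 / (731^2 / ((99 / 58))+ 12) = 198 / 15497063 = 0.00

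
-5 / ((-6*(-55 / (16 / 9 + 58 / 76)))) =-79 / 2052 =-0.04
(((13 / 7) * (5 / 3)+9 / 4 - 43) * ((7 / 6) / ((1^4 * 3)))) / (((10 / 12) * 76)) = -3163 / 13680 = -0.23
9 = 9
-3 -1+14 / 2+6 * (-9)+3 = -48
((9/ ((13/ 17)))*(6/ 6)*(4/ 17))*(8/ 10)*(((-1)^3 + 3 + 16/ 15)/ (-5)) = -2208/ 1625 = -1.36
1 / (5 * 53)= 1 / 265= 0.00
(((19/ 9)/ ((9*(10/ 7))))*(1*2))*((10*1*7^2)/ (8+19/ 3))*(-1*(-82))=1068788/ 1161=920.58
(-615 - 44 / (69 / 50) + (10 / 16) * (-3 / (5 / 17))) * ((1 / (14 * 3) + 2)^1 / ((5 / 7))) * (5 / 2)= -30650915 / 6624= -4627.25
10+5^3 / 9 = 215 / 9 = 23.89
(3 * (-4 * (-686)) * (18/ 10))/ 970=37044/ 2425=15.28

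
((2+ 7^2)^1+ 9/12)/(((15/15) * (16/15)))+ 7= 3553/64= 55.52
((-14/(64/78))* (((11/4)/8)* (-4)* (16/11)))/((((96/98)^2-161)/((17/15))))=-3714347/15370280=-0.24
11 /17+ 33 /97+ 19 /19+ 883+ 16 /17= 1460896 /1649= 885.93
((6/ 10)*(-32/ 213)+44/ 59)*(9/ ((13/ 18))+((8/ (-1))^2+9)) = 15256252/ 272285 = 56.03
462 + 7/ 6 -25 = 2629/ 6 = 438.17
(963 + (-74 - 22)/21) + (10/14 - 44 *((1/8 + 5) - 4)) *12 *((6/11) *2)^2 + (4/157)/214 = 3723953617/14228753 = 261.72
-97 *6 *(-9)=5238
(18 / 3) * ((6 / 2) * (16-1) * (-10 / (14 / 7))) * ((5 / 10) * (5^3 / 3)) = -28125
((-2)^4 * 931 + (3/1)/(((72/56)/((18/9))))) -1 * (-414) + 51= 46097/3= 15365.67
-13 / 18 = -0.72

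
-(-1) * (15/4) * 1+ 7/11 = 193/44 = 4.39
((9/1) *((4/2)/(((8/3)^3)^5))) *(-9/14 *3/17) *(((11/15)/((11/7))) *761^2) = -0.23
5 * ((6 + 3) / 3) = 15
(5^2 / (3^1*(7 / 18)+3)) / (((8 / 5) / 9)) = 135 / 4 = 33.75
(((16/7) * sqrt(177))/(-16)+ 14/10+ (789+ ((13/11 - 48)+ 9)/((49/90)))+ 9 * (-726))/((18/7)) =-7833101/3465 - sqrt(177)/18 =-2261.37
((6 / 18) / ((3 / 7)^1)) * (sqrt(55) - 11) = -77 / 9 + 7 * sqrt(55) / 9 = -2.79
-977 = -977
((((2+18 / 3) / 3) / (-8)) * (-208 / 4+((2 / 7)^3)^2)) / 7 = 2039228 / 823543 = 2.48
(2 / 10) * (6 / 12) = 1 / 10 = 0.10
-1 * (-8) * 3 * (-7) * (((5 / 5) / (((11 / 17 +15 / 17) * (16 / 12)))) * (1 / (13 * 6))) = -357 / 338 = -1.06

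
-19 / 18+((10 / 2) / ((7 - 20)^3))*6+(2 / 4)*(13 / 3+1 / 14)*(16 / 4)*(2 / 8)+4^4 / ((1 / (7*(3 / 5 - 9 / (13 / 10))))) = -31363436191 / 2768220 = -11329.82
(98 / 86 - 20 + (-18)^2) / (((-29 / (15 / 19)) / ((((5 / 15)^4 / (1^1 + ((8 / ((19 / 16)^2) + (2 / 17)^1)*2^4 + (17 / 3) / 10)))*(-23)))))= 4873795450 / 194681778417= 0.03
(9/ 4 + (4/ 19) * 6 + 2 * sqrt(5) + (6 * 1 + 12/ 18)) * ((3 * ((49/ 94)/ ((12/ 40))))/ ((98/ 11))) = 55 * sqrt(5)/ 47 + 127655/ 21432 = 8.57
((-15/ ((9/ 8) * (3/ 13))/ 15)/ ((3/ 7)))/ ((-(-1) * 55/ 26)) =-18928/ 4455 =-4.25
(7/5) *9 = 63/5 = 12.60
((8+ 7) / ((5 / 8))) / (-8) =-3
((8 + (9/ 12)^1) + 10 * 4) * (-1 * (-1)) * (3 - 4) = -195/ 4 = -48.75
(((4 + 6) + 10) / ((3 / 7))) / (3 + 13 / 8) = 1120 / 111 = 10.09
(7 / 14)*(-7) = -7 / 2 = -3.50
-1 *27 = -27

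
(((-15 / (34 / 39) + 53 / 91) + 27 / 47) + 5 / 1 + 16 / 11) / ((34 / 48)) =-184167180 / 13596583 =-13.55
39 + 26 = 65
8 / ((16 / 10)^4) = 625 / 512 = 1.22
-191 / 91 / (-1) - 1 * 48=-4177 / 91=-45.90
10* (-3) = -30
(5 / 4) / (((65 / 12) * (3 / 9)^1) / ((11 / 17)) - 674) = -495 / 265799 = -0.00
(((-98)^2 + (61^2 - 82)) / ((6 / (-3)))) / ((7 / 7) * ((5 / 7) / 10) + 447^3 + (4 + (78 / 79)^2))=-578546941 / 7803776310915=-0.00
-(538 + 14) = -552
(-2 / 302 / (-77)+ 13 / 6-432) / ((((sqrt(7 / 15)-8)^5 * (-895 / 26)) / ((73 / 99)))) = -0.00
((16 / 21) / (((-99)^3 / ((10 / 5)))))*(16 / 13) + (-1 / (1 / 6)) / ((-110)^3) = 341051 / 132445813500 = 0.00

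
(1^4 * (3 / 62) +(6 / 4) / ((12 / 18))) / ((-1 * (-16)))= 285 / 1984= 0.14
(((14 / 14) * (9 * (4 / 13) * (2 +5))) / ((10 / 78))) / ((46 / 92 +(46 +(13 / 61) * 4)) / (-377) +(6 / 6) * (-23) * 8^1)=-11590488 / 14114455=-0.82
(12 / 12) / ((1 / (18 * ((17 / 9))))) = 34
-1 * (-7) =7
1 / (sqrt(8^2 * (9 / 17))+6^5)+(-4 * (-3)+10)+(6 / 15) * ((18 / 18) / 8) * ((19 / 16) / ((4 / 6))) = 25228909847 / 1142138240-sqrt(17) / 42830184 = 22.09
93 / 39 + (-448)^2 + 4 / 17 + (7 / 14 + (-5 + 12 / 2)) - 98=88669673 / 442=200610.12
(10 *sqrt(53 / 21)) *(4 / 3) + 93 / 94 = 93 / 94 + 40 *sqrt(1113) / 63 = 22.17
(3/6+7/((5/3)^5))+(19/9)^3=10.45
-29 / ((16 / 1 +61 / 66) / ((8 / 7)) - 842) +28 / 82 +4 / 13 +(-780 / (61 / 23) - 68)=-5132182200030 / 14200280341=-361.41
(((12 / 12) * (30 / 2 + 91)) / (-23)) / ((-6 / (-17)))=-901 / 69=-13.06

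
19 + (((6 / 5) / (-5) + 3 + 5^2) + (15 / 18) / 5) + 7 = 8089 / 150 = 53.93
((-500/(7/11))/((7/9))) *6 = -297000/49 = -6061.22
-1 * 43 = -43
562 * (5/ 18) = 156.11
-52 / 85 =-0.61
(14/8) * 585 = 4095/4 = 1023.75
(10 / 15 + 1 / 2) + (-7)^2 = 301 / 6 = 50.17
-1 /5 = -0.20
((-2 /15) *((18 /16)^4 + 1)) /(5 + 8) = -10657 /399360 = -0.03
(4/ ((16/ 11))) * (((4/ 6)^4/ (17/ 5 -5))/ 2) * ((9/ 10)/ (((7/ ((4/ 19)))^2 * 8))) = -11/ 636804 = -0.00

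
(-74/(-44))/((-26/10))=-185/286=-0.65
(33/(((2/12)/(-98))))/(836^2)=-441/15884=-0.03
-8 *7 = -56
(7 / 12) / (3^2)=7 / 108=0.06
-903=-903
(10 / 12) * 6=5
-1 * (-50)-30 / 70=347 / 7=49.57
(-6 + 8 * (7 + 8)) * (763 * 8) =695856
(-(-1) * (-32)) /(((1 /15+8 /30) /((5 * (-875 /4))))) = 105000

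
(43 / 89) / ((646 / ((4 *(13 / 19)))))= 1118 / 546193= 0.00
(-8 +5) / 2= -3 / 2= -1.50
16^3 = 4096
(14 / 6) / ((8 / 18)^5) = 137781 / 1024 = 134.55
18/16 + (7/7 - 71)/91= 37/104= 0.36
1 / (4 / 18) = 9 / 2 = 4.50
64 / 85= 0.75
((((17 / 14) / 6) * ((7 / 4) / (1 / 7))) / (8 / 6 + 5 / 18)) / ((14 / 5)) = 255 / 464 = 0.55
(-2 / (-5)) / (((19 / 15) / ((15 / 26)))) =45 / 247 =0.18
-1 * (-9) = 9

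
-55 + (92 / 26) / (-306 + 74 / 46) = -5006773 / 91013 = -55.01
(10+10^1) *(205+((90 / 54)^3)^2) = 3301400 / 729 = 4528.67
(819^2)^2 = 449920319121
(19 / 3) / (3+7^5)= 19 / 50430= 0.00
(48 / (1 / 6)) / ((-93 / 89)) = -8544 / 31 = -275.61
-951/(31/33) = -1012.35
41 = 41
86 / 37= 2.32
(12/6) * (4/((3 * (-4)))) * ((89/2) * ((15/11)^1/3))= -13.48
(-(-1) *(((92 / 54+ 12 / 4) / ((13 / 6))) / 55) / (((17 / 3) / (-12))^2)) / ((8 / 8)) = 36576 / 206635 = 0.18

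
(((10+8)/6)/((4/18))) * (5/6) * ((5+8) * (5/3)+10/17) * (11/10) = 37455/136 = 275.40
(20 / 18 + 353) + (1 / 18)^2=114733 / 324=354.11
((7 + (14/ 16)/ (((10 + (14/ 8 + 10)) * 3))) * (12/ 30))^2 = 13402921/ 1703025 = 7.87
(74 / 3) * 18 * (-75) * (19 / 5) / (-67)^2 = -126540 / 4489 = -28.19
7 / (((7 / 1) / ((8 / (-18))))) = -4 / 9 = -0.44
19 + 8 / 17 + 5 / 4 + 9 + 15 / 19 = 39419 / 1292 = 30.51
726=726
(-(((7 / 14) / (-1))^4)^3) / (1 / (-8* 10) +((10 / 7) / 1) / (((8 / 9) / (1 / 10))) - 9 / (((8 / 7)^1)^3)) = 35 / 843112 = 0.00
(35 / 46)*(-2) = -35 / 23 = -1.52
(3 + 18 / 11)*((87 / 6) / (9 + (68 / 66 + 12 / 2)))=4437 / 1058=4.19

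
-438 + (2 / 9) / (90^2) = -15965099 / 36450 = -438.00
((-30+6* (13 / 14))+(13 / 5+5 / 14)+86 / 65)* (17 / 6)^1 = -62339 / 1092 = -57.09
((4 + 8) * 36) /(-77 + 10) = -432 /67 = -6.45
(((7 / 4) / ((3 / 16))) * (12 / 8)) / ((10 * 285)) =0.00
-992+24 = -968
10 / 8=5 / 4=1.25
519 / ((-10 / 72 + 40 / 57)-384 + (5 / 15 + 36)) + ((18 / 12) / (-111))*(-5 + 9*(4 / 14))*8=-1546928 / 1254929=-1.23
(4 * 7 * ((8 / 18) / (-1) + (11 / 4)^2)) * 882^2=155044575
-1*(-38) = 38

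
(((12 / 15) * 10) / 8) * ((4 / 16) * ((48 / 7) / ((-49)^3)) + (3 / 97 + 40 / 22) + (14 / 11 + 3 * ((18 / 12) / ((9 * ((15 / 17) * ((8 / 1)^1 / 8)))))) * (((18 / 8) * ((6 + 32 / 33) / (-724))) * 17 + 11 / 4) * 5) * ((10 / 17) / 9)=9974121986840845 / 6424282526912712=1.55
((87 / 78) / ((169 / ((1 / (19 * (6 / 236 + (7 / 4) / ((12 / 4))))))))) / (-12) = -0.00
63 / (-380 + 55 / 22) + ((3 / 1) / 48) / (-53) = -107603 / 640240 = -0.17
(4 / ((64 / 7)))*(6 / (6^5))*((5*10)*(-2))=-175 / 5184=-0.03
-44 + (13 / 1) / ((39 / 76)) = -56 / 3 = -18.67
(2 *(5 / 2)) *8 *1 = 40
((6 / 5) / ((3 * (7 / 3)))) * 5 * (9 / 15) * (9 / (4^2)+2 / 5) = 99 / 200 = 0.50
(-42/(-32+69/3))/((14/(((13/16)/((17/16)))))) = 13/51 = 0.25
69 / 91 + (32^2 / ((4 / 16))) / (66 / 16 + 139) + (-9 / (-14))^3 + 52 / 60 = 3738359207 / 122533320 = 30.51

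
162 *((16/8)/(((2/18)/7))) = 20412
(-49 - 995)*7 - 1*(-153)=-7155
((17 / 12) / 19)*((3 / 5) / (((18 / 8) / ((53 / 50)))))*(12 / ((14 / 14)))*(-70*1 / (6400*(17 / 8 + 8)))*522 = -182903 / 1282500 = -0.14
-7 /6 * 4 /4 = -7 /6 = -1.17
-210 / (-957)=70 / 319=0.22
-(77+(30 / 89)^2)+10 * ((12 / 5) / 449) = -274066729 / 3556529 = -77.06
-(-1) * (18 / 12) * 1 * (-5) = -15 / 2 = -7.50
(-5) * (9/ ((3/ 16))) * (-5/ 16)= 75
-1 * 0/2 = 0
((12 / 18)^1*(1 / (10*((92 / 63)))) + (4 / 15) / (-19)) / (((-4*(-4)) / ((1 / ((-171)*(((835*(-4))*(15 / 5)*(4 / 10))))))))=0.00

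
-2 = -2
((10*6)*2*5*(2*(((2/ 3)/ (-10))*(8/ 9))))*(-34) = 21760/ 9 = 2417.78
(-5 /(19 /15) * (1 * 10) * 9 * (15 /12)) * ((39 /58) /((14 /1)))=-658125 /30856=-21.33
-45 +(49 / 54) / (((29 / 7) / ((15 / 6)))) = -139225 / 3132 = -44.45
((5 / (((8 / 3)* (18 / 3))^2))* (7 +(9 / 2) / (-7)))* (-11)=-1.37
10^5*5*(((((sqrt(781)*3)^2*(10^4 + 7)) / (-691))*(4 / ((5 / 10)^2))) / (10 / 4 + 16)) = -1125427248000000 / 25567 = -44018744788.20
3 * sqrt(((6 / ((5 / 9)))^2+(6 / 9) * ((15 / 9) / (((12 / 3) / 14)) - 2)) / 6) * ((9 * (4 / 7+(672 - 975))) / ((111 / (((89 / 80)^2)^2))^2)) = -8333758501671305477 * sqrt(160914) / 482328182784000000000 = -6.93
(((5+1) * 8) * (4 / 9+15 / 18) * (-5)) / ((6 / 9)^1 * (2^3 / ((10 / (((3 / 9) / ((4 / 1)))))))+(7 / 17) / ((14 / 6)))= -234600 / 169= -1388.17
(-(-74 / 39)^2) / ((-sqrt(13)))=1.00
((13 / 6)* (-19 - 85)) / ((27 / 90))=-6760 / 9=-751.11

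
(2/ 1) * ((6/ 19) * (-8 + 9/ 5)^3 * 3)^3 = -308391752882066544/ 13396484375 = -23020349.54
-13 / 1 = -13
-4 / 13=-0.31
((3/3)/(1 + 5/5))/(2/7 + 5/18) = 63/71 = 0.89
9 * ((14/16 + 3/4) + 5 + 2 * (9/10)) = 3033/40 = 75.82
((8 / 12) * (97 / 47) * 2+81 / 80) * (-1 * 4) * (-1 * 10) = 42461 / 282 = 150.57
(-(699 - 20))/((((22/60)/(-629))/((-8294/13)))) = -743138340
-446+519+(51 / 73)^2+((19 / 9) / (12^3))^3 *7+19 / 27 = 1487168915424682525 / 20044926262444032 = 74.19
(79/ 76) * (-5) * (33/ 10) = -2607/ 152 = -17.15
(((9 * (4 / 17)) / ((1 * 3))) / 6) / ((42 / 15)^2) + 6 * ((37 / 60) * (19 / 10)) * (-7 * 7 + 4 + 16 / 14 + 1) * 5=-1506.41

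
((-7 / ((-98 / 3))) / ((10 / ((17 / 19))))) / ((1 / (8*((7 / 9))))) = 34 / 285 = 0.12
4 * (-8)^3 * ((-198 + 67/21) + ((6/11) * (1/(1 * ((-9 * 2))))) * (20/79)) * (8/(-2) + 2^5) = 9708118016/869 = 11171597.26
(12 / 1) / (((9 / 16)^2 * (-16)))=-64 / 27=-2.37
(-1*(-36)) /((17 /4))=144 /17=8.47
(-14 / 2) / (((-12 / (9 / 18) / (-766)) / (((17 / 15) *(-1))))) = 45577 / 180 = 253.21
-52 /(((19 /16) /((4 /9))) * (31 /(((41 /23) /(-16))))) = 8528 /121923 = 0.07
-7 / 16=-0.44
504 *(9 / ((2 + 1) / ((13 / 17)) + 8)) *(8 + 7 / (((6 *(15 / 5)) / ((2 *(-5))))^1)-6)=-111384 / 155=-718.61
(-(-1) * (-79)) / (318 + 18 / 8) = -316 / 1281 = -0.25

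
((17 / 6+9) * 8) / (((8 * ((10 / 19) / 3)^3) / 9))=39446109 / 2000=19723.05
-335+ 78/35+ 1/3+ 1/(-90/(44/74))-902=-14387453/11655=-1234.44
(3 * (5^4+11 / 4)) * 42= 158193 / 2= 79096.50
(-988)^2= 976144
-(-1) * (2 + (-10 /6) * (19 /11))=-29 /33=-0.88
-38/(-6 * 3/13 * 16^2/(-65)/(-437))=7016035/2304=3045.15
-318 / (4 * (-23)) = 159 / 46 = 3.46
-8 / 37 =-0.22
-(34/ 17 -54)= 52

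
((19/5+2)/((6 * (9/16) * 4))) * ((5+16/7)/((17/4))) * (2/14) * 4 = 928/2205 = 0.42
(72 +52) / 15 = 124 / 15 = 8.27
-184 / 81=-2.27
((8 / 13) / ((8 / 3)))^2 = 9 / 169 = 0.05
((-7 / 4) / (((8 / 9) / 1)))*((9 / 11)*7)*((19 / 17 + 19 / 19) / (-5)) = 35721 / 7480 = 4.78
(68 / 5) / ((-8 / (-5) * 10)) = 17 / 20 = 0.85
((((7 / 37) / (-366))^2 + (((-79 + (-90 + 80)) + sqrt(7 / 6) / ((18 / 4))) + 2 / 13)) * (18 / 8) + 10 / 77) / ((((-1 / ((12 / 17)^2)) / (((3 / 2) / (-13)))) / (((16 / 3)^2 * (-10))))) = 62587458241424640 / 19157480435093 - 5120 * sqrt(42) / 3757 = 3258.17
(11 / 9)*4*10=440 / 9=48.89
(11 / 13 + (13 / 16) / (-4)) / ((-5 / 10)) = -1.29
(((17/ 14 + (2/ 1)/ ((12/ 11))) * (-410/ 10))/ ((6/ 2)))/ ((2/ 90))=-13120/ 7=-1874.29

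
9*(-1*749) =-6741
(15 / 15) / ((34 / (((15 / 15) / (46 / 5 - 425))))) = -5 / 70686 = -0.00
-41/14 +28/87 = -3175/1218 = -2.61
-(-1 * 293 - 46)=339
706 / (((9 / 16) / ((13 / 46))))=73424 / 207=354.71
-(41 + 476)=-517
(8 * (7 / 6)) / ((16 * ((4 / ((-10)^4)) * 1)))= 4375 / 3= 1458.33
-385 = -385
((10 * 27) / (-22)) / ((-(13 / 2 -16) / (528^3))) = -3613040640 / 19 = -190160033.68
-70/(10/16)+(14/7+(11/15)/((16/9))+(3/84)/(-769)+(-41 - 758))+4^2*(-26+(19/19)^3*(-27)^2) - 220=4357823779/430640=10119.41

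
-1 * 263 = -263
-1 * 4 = -4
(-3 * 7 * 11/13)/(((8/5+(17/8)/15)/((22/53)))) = -55440/13091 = -4.23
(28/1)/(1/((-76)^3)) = -12291328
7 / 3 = 2.33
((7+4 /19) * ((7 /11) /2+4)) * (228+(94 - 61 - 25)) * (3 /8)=121245 /44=2755.57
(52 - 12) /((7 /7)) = 40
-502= -502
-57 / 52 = -1.10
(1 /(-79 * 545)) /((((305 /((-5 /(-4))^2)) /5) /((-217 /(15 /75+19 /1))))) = 5425 /806816256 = 0.00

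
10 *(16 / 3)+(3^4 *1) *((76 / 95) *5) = 1132 / 3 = 377.33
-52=-52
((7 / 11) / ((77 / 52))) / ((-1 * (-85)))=0.01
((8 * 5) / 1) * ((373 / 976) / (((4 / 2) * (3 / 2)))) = 1865 / 366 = 5.10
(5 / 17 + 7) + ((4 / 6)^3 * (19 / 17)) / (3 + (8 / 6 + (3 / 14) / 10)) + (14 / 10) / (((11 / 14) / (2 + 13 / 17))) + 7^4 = 37143128821 / 15391035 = 2413.30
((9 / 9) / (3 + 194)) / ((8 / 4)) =1 / 394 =0.00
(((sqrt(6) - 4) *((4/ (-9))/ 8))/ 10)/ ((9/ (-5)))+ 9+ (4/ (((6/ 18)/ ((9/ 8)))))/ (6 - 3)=sqrt(6)/ 324+ 2185/ 162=13.50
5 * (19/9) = 95/9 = 10.56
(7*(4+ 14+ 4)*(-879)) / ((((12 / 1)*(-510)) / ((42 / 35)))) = 22561 / 850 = 26.54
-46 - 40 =-86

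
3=3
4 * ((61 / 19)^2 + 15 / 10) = 17050 / 361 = 47.23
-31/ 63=-0.49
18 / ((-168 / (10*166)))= -1245 / 7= -177.86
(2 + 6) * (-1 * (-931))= 7448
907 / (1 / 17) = 15419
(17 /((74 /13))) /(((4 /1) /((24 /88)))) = 0.20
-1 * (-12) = 12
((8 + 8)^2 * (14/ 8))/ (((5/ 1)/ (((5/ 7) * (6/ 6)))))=64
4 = 4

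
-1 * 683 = -683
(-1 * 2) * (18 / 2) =-18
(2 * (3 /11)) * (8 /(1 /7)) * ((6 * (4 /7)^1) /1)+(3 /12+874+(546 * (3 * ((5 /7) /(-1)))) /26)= 41095 /44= 933.98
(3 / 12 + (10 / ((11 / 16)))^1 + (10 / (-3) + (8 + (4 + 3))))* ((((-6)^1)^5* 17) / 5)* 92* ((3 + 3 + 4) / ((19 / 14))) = -474266102.81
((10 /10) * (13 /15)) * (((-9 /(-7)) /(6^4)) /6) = 13 /90720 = 0.00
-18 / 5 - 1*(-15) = 57 / 5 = 11.40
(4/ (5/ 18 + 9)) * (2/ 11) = 0.08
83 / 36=2.31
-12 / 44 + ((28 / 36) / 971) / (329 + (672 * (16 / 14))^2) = -15472041124 / 56730817737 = -0.27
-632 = -632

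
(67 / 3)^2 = 4489 / 9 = 498.78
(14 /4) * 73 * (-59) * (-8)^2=-964768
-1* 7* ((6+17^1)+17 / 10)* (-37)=63973 / 10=6397.30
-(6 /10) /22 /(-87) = 1 /3190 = 0.00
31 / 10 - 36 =-329 / 10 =-32.90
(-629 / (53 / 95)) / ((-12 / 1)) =59755 / 636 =93.95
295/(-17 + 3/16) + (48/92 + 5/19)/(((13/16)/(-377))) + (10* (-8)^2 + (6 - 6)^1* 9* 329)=258.26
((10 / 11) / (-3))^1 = -10 / 33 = -0.30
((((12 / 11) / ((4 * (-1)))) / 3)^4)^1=1 / 14641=0.00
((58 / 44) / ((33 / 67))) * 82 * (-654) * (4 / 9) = -69466136 / 1089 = -63788.92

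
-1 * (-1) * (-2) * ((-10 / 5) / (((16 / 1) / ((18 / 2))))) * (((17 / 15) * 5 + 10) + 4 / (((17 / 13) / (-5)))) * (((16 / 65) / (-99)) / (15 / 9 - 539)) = 19 / 4898465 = 0.00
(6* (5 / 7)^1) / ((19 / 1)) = 0.23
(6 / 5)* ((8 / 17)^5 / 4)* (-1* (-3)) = 147456 / 7099285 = 0.02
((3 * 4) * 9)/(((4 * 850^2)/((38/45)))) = 57/1806250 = 0.00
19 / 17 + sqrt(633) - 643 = -10912 / 17 + sqrt(633) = -616.72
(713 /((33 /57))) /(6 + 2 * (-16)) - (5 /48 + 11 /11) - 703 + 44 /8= -5120347 /6864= -745.97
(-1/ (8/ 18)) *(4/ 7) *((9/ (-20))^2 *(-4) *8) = 1458/ 175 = 8.33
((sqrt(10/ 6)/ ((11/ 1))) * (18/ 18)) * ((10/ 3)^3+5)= 1135 * sqrt(15)/ 891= 4.93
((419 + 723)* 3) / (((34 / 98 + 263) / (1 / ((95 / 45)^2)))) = 2.92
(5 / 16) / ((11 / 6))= 15 / 88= 0.17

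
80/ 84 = 20/ 21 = 0.95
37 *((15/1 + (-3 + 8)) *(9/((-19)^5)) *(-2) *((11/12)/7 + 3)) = 291930/17332693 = 0.02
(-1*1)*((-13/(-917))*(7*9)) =-117/131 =-0.89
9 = 9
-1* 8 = -8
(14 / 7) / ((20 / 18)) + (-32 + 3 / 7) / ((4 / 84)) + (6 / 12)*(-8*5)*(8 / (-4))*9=-1506 / 5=-301.20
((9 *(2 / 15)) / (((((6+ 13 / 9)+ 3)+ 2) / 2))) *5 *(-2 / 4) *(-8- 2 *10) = 27 / 2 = 13.50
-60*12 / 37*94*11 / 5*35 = -5211360 / 37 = -140847.57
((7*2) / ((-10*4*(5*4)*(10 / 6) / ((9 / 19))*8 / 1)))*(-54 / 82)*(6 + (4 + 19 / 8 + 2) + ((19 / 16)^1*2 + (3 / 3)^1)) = 362313 / 49856000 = 0.01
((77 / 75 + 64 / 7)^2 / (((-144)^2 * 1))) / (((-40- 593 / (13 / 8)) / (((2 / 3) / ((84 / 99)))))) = -4076203703 / 421199170560000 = -0.00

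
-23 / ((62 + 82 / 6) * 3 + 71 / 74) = -1702 / 16869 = -0.10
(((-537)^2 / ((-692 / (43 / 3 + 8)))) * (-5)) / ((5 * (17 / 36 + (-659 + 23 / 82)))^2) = 3507638619204 / 816520291594585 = 0.00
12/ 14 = 6/ 7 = 0.86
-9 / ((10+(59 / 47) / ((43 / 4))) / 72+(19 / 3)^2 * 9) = -654804 / 26275139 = -0.02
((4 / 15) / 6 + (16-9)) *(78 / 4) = 4121 / 30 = 137.37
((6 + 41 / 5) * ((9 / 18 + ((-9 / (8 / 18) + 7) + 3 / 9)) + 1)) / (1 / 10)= -9727 / 6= -1621.17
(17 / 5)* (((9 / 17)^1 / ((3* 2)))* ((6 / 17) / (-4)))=-9 / 340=-0.03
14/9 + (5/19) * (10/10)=311/171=1.82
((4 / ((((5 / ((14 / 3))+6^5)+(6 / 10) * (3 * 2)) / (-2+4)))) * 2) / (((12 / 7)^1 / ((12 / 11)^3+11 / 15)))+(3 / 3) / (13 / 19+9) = 126887785655 / 1200476059992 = 0.11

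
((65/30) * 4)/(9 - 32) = -26/69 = -0.38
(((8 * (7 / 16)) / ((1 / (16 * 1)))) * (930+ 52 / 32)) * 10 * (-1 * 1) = -521710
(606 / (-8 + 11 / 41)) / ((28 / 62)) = -385113 / 2219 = -173.55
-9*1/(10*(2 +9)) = -9/110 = -0.08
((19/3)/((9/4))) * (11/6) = 418/81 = 5.16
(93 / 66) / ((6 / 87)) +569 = 25935 / 44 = 589.43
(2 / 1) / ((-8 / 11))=-11 / 4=-2.75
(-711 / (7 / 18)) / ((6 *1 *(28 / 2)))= -2133 / 98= -21.77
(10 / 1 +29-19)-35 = -15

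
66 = 66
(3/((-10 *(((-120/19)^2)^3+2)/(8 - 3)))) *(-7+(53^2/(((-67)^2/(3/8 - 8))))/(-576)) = 6804049822935635/41178637989641066496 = 0.00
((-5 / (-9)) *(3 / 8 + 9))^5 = 30517578125 / 7962624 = 3832.60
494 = 494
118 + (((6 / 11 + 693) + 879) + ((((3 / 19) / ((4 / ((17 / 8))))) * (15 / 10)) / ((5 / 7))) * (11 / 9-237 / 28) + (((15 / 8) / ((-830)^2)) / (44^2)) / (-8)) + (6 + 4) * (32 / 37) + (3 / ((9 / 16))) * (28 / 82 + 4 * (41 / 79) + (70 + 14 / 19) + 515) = 563809328815022197007 / 116616240148869120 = 4834.74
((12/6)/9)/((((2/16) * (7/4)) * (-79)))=-64/4977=-0.01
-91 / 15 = -6.07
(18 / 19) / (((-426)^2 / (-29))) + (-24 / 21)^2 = 12258291 / 9386342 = 1.31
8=8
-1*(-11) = 11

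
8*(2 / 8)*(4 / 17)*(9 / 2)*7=252 / 17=14.82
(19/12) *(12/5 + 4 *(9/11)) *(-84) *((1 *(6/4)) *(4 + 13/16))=-108927/20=-5446.35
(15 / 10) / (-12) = -1 / 8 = -0.12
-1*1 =-1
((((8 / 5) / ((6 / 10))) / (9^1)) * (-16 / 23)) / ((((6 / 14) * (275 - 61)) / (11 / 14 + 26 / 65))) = -2656 / 996705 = -0.00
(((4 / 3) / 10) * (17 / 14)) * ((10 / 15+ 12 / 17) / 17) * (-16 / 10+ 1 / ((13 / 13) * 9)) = -134 / 6885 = -0.02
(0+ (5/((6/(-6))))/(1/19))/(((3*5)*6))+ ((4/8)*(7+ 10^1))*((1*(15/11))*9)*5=51533/99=520.54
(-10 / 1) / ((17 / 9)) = -90 / 17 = -5.29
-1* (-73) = 73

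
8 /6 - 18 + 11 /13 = -617 /39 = -15.82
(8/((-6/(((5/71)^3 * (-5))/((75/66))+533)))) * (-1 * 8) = 2034837472/357911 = 5685.32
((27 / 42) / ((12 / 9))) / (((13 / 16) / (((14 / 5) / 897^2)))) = 0.00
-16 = -16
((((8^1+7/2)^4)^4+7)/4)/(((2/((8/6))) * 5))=6132610415680999107713/1966080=3119206957845560.26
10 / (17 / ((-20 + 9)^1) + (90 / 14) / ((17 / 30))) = 13090 / 12827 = 1.02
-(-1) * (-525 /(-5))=105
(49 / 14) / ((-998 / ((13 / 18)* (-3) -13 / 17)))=2093 / 203592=0.01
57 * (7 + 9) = 912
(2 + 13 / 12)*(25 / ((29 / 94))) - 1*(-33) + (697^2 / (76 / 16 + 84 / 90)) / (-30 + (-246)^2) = 10002041201 / 35185062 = 284.27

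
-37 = -37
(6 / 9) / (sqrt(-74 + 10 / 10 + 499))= sqrt(426) / 639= 0.03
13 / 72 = 0.18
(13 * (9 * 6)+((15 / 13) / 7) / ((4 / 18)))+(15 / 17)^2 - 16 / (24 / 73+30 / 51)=20532947065 / 29928262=686.07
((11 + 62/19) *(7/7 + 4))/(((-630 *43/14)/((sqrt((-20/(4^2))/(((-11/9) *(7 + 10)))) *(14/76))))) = -1897 *sqrt(935)/34833612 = -0.00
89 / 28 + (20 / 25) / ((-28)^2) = 779 / 245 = 3.18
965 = 965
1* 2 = 2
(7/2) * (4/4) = 7/2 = 3.50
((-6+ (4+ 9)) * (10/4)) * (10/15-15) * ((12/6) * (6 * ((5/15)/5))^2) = -1204/15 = -80.27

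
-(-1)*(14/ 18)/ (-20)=-7/ 180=-0.04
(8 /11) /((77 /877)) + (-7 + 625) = 626.28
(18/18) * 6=6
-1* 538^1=-538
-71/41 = -1.73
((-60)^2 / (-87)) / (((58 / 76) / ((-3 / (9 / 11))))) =167200 / 841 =198.81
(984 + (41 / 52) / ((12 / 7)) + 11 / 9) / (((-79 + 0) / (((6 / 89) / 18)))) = -1845197 / 39486096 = -0.05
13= 13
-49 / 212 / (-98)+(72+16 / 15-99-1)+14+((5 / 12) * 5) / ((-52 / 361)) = -4529891 / 165360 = -27.39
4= 4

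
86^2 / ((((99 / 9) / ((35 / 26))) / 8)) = 1035440 / 143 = 7240.84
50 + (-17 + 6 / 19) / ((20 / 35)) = 20.80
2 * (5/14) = 5/7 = 0.71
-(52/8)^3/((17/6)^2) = -19773/578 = -34.21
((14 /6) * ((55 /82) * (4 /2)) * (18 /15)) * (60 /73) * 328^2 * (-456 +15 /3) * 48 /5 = -104974442496 /73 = -1438006061.59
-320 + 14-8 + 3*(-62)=-500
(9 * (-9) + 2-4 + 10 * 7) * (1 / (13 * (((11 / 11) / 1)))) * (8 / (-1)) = 8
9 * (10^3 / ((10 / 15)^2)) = 20250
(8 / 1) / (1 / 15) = 120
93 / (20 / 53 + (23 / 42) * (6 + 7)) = 207018 / 16687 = 12.41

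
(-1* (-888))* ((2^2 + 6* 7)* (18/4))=183816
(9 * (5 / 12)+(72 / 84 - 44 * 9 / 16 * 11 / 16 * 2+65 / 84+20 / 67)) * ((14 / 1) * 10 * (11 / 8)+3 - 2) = -5486.07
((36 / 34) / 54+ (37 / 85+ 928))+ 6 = 238286 / 255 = 934.45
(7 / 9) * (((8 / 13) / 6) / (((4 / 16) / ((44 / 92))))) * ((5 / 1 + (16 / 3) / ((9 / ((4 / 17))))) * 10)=29062880 / 3705507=7.84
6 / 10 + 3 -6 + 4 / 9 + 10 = 362 / 45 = 8.04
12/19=0.63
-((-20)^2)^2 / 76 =-40000 / 19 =-2105.26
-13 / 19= -0.68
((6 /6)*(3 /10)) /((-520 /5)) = -3 /1040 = -0.00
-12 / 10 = -6 / 5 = -1.20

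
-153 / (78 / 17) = -867 / 26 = -33.35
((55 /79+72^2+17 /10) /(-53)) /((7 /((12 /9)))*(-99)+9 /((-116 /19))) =39606779 /210961995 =0.19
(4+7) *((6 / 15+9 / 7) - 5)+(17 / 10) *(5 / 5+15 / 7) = -1089 / 35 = -31.11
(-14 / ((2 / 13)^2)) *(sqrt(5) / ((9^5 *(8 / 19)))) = -22477 *sqrt(5) / 944784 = -0.05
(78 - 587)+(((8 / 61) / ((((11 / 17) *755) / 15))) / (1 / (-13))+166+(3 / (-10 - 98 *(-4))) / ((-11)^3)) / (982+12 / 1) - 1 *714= -5692483145113073 / 4655159706428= -1222.83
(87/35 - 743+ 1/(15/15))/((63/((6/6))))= -25883/2205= -11.74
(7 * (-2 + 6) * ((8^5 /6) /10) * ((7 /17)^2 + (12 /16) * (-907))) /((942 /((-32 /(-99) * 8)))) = -5770534977536 /202136715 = -28547.68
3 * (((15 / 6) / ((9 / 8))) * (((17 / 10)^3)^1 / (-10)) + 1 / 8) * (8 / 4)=-8701 / 1500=-5.80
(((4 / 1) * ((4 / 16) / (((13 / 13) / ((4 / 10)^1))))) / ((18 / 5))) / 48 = 1 / 432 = 0.00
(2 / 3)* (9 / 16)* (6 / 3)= 3 / 4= 0.75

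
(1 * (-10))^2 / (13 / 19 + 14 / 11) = 20900 / 409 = 51.10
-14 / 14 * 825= -825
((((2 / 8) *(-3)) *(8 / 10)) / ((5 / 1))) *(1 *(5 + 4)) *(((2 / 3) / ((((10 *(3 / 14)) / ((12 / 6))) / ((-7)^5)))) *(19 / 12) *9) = 20117979 / 125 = 160943.83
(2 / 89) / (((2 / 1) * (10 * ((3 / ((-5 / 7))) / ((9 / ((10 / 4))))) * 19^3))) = -3 / 21365785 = -0.00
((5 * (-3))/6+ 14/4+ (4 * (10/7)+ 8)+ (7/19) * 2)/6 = 685/266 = 2.58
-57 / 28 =-2.04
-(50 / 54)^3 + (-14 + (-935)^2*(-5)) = -86037144562 / 19683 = -4371139.79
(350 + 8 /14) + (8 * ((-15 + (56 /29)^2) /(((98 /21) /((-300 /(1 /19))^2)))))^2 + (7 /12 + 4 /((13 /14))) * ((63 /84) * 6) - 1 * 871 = 1420431519008645845146575017 /3604303976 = 394093153204302834.07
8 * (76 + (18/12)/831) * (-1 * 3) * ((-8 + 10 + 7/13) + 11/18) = -20687590/3601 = -5744.96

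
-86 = -86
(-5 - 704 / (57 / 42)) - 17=-10274 / 19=-540.74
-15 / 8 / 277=-15 / 2216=-0.01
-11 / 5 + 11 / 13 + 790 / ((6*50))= 499 / 390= 1.28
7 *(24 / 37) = 168 / 37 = 4.54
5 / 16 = 0.31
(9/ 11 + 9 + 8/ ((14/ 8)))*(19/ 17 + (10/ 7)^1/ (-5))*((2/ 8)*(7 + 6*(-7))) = -12465/ 119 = -104.75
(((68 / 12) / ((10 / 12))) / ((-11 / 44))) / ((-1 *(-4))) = -34 / 5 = -6.80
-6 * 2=-12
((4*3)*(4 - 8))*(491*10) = -235680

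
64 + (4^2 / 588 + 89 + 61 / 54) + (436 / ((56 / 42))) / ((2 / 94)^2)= 1911727477 / 2646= 722497.16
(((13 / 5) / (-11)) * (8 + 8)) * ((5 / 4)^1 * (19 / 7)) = -988 / 77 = -12.83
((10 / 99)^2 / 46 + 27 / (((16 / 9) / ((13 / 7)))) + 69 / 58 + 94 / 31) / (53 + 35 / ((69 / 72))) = 736019470051 / 2031909918192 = 0.36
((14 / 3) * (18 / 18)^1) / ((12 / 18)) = 7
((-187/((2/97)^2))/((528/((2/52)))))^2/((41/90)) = 127924811045/56762368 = 2253.69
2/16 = 0.12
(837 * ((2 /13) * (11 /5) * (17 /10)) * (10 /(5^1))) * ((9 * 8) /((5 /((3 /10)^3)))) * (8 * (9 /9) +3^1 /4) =266238819 /81250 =3276.79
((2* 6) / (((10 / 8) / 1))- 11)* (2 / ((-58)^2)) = -7 / 8410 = -0.00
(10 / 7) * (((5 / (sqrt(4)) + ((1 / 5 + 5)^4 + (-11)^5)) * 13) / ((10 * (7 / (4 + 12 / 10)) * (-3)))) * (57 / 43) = 643473717003 / 6584375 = 97727.38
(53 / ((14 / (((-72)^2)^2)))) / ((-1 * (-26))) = 356078592 / 91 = 3912951.56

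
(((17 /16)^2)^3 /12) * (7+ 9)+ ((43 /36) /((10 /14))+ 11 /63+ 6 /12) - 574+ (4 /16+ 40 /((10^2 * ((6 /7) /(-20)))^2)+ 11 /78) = -9741460357067 /17175674880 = -567.17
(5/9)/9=5/81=0.06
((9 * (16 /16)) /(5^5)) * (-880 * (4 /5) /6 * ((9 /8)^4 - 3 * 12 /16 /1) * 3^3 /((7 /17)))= 8043057 /560000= 14.36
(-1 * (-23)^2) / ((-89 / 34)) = 17986 / 89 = 202.09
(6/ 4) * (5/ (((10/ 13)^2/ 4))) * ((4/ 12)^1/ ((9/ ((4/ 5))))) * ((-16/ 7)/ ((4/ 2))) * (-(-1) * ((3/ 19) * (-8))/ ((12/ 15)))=5408/ 1995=2.71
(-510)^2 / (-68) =-3825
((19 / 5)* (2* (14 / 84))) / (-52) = -19 / 780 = -0.02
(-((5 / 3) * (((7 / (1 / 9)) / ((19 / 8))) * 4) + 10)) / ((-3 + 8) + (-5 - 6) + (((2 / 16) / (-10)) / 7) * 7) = 284000 / 9139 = 31.08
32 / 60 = 8 / 15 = 0.53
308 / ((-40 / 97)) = -7469 / 10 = -746.90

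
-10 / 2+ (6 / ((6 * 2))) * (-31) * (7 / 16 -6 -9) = 7063 / 32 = 220.72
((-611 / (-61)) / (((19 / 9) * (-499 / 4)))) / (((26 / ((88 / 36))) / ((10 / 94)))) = -220 / 578341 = -0.00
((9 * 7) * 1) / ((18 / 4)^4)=112 / 729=0.15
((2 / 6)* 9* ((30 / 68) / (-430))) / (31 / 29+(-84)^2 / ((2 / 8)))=-261 / 2393372948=-0.00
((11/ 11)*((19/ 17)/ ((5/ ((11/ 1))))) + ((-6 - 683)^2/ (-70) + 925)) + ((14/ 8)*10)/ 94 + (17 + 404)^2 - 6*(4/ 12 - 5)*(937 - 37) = 21990212471/ 111860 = 196586.92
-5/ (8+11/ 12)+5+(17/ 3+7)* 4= 17689/ 321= 55.11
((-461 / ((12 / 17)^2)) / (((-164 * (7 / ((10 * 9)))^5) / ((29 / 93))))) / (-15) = -1760371430625 / 42723394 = -41203.92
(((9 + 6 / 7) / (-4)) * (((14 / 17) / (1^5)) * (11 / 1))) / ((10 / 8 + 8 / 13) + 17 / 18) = -177606 / 22355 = -7.94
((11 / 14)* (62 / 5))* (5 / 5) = 341 / 35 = 9.74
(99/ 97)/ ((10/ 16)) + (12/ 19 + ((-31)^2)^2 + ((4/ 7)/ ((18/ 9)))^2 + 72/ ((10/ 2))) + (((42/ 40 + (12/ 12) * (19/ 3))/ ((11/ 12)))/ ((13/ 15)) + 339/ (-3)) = 59625678856983/ 64569505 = 923434.04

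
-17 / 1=-17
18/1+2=20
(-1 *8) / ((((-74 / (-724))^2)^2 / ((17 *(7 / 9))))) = -16348248499072 / 16867449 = -969218.79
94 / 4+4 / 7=337 / 14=24.07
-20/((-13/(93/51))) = 620/221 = 2.81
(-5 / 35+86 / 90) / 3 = 256 / 945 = 0.27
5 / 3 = 1.67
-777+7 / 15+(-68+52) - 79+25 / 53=-692494 / 795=-871.06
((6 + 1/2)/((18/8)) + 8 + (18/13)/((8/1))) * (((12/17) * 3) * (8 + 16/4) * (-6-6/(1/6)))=-2609208/221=-11806.37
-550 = -550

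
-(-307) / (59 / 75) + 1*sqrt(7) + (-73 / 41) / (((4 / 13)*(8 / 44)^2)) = sqrt(7) + 8329489 / 38704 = 217.86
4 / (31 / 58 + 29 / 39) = 9048 / 2891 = 3.13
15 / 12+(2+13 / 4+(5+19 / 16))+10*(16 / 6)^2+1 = 12211 / 144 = 84.80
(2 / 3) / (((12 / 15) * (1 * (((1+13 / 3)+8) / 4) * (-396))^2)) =1 / 2090880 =0.00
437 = 437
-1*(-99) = 99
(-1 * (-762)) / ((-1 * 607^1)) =-762 / 607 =-1.26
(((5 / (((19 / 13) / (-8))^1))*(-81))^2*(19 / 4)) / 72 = 6160050 / 19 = 324213.16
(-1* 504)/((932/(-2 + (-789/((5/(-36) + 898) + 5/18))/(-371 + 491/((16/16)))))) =5841243/5381135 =1.09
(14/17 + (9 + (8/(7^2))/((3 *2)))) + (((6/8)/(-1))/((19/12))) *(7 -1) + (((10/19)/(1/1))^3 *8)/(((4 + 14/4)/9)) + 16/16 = 161263538/17140641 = 9.41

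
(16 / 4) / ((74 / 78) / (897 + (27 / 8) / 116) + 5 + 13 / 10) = 1298611080 / 2045655811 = 0.63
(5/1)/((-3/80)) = -400/3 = -133.33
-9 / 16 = -0.56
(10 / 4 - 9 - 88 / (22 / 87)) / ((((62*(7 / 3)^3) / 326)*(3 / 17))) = -17681751 / 21266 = -831.46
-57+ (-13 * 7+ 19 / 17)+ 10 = -2327 / 17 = -136.88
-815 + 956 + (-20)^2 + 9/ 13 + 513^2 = 3428239/ 13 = 263710.69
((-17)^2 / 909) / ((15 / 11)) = 3179 / 13635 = 0.23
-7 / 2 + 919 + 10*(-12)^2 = 4711 / 2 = 2355.50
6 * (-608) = -3648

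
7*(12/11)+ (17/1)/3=439/33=13.30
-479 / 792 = -0.60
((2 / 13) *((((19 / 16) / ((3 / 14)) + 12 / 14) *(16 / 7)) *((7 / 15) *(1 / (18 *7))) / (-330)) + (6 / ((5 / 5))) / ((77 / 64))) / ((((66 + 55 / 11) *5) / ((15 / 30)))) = 8491349 / 1208917710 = 0.01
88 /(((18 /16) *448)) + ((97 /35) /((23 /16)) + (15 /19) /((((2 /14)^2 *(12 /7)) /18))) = 408.29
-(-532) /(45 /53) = 28196 /45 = 626.58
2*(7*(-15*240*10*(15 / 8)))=-945000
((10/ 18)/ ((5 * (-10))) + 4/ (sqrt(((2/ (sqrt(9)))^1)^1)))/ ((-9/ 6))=-3.26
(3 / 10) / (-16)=-3 / 160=-0.02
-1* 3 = -3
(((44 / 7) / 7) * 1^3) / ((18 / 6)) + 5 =779 / 147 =5.30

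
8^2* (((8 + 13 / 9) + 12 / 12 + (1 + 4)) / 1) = 8896 / 9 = 988.44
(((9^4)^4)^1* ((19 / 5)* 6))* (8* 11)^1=18589498534561668912 / 5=3717899706912333782.40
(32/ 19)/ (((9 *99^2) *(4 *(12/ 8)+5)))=32/ 18435681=0.00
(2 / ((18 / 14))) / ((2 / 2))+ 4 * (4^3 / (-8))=-274 / 9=-30.44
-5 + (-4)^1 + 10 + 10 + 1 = 12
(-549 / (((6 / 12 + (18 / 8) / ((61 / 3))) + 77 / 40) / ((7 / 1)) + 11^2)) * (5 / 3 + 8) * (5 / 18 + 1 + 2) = -891328340 / 6218601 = -143.33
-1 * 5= -5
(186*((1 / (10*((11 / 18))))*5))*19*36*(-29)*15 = -498081960 / 11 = -45280178.18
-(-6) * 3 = 18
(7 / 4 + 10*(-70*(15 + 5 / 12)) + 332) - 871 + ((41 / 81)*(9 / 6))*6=-407677 / 36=-11324.36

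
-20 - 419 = -439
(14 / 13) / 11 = 14 / 143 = 0.10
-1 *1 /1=-1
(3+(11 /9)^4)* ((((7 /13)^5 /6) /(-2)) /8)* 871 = -9662798089 /4497329304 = -2.15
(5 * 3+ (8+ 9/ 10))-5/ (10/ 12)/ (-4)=127/ 5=25.40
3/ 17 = 0.18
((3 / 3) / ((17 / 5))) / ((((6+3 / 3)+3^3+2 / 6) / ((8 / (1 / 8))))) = 960 / 1751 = 0.55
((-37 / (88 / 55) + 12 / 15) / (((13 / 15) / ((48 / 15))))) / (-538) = 2679 / 17485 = 0.15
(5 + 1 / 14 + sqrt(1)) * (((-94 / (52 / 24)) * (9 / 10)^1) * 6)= -129438 / 91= -1422.40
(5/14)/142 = 5/1988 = 0.00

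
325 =325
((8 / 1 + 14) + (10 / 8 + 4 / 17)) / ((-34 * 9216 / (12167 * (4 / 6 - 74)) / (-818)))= -437093574005 / 7990272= -54703.22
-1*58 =-58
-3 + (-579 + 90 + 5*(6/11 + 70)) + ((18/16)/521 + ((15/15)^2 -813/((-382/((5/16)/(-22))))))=-9688765377/70055744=-138.30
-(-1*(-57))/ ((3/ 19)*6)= -361/ 6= -60.17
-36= -36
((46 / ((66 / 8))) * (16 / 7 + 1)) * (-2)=-36.64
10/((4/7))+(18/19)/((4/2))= 683/38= 17.97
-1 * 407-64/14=-2881/7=-411.57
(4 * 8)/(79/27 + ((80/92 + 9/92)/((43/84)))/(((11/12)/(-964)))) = -9399456/582896543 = -0.02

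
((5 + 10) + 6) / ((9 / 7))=49 / 3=16.33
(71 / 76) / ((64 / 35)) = 0.51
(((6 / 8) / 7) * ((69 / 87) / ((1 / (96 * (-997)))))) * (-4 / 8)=4066.58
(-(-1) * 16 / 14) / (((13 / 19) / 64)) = 9728 / 91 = 106.90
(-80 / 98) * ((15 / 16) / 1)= -75 / 98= -0.77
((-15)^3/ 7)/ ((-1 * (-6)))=-1125/ 14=-80.36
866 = 866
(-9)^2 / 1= 81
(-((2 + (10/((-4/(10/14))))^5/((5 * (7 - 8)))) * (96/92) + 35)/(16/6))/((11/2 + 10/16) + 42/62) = -5878051887/2608513628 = -2.25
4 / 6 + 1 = 5 / 3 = 1.67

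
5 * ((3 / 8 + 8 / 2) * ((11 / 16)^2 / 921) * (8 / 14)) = 3025 / 471552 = 0.01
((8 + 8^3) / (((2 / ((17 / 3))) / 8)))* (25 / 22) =13393.94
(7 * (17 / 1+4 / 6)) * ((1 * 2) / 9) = 742 / 27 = 27.48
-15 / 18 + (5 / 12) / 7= -65 / 84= -0.77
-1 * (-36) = 36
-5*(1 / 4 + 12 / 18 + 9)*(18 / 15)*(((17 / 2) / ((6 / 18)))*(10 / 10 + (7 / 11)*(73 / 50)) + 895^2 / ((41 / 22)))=-2307055802569 / 90200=-25577115.33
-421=-421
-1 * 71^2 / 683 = -5041 / 683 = -7.38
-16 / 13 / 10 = -0.12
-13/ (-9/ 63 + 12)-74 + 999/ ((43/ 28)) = 2053657/ 3569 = 575.42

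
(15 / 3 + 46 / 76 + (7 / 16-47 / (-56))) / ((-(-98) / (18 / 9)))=14645 / 104272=0.14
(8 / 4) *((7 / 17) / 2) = 0.41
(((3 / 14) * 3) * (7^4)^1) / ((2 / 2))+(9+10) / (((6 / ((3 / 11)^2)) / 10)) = 1545.86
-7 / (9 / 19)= -14.78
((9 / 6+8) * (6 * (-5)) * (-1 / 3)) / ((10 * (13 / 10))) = 7.31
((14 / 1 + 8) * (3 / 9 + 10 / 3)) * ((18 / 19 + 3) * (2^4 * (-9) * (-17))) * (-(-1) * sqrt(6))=14810400 * sqrt(6) / 19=1909364.36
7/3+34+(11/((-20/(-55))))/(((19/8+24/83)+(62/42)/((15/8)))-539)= 12190690027/336045999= 36.28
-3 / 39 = -0.08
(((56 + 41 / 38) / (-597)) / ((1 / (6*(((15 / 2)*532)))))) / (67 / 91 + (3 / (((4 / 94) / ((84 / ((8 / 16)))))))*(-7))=41449590 / 1501367639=0.03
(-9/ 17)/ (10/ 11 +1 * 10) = -33/ 680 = -0.05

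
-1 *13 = -13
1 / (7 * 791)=1 / 5537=0.00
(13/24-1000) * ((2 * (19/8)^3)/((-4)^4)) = -104.60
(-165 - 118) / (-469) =283 / 469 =0.60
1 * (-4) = -4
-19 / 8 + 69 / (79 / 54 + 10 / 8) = 23.06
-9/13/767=-9/9971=-0.00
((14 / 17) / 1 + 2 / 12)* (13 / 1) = 12.87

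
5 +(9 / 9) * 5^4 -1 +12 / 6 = 631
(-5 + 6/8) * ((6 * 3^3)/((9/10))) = -765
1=1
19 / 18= 1.06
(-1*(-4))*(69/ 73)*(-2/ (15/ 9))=-4.54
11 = 11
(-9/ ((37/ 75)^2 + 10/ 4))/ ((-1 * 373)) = 101250/ 11511899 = 0.01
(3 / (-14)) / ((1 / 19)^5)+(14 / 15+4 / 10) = -22284835 / 42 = -530591.31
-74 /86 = -37 /43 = -0.86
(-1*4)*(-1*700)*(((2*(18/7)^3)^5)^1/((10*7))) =8635699989091146792960/4747561509943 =1818975903.95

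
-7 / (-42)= 1 / 6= 0.17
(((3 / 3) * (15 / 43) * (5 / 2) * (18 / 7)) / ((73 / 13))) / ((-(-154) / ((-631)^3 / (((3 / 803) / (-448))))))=78126331287.71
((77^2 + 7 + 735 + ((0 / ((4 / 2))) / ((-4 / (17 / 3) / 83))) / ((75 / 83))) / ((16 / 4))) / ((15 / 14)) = 46697 / 30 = 1556.57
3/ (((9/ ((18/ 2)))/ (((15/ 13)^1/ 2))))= 45/ 26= 1.73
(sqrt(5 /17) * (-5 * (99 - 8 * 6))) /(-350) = 3 * sqrt(85) /70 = 0.40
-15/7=-2.14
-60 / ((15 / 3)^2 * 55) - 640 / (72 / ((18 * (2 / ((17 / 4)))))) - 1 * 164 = -239.34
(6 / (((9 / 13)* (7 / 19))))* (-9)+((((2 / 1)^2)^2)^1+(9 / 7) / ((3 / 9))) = -1343 / 7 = -191.86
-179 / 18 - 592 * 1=-10835 / 18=-601.94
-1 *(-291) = 291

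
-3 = -3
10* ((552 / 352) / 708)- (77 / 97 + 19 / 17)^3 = -162074149337501 / 23280733035208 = -6.96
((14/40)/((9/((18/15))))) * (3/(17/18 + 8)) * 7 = 0.11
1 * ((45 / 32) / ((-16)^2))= 45 / 8192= 0.01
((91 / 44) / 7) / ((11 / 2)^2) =13 / 1331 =0.01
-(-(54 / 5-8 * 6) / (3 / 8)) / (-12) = 124 / 15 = 8.27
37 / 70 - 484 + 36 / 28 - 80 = -562.19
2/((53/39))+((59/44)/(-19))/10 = 648953/443080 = 1.46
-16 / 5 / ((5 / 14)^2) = -3136 / 125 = -25.09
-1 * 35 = -35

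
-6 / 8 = -3 / 4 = -0.75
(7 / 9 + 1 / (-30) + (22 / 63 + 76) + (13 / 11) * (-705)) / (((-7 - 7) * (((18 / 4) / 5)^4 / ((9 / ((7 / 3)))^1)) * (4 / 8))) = 634.99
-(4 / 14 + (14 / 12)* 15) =-249 / 14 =-17.79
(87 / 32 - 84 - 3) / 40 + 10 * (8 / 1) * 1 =99703 / 1280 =77.89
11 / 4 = 2.75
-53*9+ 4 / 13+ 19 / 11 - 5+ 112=-52619 / 143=-367.97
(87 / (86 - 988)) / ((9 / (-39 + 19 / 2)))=1711 / 5412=0.32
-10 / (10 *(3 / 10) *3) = -10 / 9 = -1.11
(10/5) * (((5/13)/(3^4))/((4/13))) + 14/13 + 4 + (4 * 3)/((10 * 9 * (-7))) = 375091/73710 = 5.09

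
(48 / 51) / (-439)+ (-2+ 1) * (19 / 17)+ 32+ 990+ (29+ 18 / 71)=556437510 / 529873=1050.13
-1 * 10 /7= -10 /7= -1.43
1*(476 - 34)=442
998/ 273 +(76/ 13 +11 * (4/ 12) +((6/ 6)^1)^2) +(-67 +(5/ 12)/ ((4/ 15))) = -51.27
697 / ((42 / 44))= 15334 / 21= 730.19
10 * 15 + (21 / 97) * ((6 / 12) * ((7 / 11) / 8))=2560947 / 17072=150.01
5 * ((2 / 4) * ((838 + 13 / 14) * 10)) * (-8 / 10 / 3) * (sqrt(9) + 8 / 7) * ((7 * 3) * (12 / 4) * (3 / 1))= -30654450 / 7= -4379207.14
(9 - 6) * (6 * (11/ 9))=22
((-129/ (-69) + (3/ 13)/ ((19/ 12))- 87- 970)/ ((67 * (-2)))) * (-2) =-5993368/ 380627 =-15.75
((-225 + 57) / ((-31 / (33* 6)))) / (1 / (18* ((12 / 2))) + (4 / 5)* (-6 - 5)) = -17962560 / 147157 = -122.06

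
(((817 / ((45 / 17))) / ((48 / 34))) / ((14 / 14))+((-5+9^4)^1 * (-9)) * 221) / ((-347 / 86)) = 3231732.63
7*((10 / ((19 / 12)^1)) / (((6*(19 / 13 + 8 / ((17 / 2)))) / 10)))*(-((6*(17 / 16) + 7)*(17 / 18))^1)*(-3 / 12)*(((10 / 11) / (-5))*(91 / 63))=-914547725 / 35957196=-25.43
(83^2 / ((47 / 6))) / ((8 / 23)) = 475341 / 188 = 2528.41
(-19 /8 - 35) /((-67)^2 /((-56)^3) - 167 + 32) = 6563648 /23712649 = 0.28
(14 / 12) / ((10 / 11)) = 77 / 60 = 1.28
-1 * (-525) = 525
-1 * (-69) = 69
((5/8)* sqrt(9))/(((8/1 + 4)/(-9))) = -1.41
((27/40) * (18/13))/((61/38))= 4617/7930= 0.58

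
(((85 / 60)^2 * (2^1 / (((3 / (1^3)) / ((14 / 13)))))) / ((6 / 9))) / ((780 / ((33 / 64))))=22253 / 15575040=0.00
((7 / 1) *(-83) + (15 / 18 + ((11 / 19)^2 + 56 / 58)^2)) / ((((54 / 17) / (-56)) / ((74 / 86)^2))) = 123944294485678954 / 16414676559009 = 7550.82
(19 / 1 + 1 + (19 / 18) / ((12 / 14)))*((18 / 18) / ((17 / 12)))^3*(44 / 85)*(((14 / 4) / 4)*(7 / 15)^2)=69211912 / 93961125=0.74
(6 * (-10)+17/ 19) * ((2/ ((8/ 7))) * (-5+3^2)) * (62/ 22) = -243691/ 209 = -1165.99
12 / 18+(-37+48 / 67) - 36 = -14395 / 201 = -71.62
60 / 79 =0.76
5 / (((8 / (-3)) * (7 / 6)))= -45 / 28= -1.61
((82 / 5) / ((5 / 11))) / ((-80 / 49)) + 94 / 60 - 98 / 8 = -32.78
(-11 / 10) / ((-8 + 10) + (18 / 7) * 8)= -77 / 1580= -0.05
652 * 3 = 1956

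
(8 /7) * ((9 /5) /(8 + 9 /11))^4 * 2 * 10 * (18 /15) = 18443443392 /387315604375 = 0.05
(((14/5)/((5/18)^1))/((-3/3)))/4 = -63/25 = -2.52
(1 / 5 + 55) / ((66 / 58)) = 2668 / 55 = 48.51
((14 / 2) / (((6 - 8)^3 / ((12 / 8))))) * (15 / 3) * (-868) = 22785 / 4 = 5696.25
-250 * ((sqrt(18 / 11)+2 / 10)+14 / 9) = -3950 / 9 - 750 * sqrt(22) / 11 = -758.69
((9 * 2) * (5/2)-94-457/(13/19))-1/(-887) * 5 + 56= -7621039/11531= -660.92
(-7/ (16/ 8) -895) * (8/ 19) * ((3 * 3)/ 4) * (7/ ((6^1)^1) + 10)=-361197/ 38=-9505.18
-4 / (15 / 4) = -1.07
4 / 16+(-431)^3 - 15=-80063005.75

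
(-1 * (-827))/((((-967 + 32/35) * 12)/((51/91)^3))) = -70295/5597956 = -0.01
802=802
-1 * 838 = -838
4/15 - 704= -10556/15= -703.73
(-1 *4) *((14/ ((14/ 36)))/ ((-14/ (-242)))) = -17424/ 7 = -2489.14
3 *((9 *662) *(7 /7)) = 17874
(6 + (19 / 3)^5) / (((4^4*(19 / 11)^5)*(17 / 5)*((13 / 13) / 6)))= 1995065162035 / 436427305344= 4.57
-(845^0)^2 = -1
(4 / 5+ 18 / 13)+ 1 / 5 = 31 / 13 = 2.38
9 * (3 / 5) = 27 / 5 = 5.40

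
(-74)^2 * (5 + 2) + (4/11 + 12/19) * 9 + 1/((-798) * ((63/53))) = 21203085377/553014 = 38340.96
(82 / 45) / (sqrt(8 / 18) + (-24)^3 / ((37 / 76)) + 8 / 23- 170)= -34891 / 546933570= -0.00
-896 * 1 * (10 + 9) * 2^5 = -544768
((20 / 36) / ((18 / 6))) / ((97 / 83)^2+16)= 0.01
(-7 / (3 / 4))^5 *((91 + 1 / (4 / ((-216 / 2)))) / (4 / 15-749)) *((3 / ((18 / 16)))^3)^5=14844571743.49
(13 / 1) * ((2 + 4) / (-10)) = -39 / 5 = -7.80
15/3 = 5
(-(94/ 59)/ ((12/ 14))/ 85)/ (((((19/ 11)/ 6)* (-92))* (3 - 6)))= -3619/ 13149330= -0.00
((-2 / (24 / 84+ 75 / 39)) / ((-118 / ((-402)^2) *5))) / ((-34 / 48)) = -1755936 / 5015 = -350.14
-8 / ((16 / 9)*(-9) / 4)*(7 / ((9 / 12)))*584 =32704 / 3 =10901.33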